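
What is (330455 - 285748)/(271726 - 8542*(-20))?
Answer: 44707/442566 ≈ 0.10102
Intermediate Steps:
(330455 - 285748)/(271726 - 8542*(-20)) = 44707/(271726 + 170840) = 44707/442566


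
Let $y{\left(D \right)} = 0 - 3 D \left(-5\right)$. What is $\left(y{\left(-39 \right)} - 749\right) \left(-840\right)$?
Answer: $1120560$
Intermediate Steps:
$y{\left(D \right)} = 15 D$ ($y{\left(D \right)} = 0 - 3 \left(- 5 D\right) = 0 + 15 D = 15 D$)
$\left(y{\left(-39 \right)} - 749\right) \left(-840\right) = \left(15 \left(-39\right) - 749\right) \left(-840\right) = \left(-585 - 749\right) \left(-840\right) = \left(-1334\right) \left(-840\right) = 1120560$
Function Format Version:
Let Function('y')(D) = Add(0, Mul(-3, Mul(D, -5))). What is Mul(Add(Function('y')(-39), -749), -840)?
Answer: 1120560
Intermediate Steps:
Function('y')(D) = Mul(15, D) (Function('y')(D) = Add(0, Mul(-3, Mul(-5, D))) = Add(0, Mul(15, D)) = Mul(15, D))
Mul(Add(Function('y')(-39), -749), -840) = Mul(Add(Mul(15, -39), -749), -840) = Mul(Add(-585, -749), -840) = Mul(-1334, -840) = 1120560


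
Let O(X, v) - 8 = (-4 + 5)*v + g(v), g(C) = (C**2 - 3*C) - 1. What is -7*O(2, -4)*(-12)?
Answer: 2604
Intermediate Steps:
g(C) = -1 + C**2 - 3*C
O(X, v) = 7 + v**2 - 2*v (O(X, v) = 8 + ((-4 + 5)*v + (-1 + v**2 - 3*v)) = 8 + (1*v + (-1 + v**2 - 3*v)) = 8 + (v + (-1 + v**2 - 3*v)) = 8 + (-1 + v**2 - 2*v) = 7 + v**2 - 2*v)
-7*O(2, -4)*(-12) = -7*(7 + (-4)**2 - 2*(-4))*(-12) = -7*(7 + 16 + 8)*(-12) = -7*31*(-12) = -217*(-12) = 2604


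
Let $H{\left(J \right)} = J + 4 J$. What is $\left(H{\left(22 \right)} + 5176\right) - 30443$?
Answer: $-25157$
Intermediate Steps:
$H{\left(J \right)} = 5 J$
$\left(H{\left(22 \right)} + 5176\right) - 30443 = \left(5 \cdot 22 + 5176\right) - 30443 = \left(110 + 5176\right) - 30443 = 5286 - 30443 = -25157$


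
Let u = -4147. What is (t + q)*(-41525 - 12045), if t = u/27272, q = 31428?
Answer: -47140514795/28 ≈ -1.6836e+9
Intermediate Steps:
t = -4147/27272 ≈ -0.15206
(t + q)*(-41525 - 12045) = (-4147/27272 + 31428)*(-41525 - 12045) = (857100269/27272)*(-53570) = -47140514795/28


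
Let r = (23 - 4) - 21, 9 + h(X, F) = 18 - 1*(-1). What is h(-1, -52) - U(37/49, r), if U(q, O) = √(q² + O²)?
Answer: 10 - √10973/49 ≈ 7.8622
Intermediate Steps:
h(X, F) = 10 (h(X, F) = -9 + (18 - 1*(-1)) = -9 + (18 + 1) = -9 + 19 = 10)
r = -2 (r = 19 - 21 = -2)
U(q, O) = √(O² + q²)
h(-1, -52) - U(37/49, r) = 10 - √((-2)² + (37/49)²) = 10 - √(4 + (37*(1/49))²) = 10 - √(4 + (37/49)²) = 10 - √(4 + 1369/2401) = 10 - √(10973/2401) = 10 - √10973/49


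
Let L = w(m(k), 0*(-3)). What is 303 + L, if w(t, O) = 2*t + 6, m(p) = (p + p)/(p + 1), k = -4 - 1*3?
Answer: 941/3 ≈ 313.67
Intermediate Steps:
k = -7 (k = -4 - 3 = -7)
m(p) = 2*p/(1 + p) (m(p) = (2*p)/(1 + p) = 2*p/(1 + p))
w(t, O) = 6 + 2*t
L = 32/3 (L = 6 + 2*(2*(-7)/(1 - 7)) = 6 + 2*(2*(-7)/(-6)) = 6 + 2*(2*(-7)*(-⅙)) = 6 + 2*(7/3) = 6 + 14/3 = 32/3 ≈ 10.667)
303 + L = 303 + 32/3 = 941/3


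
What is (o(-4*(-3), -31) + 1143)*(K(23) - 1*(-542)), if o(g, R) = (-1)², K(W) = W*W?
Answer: 1225224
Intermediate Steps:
K(W) = W²
o(g, R) = 1
(o(-4*(-3), -31) + 1143)*(K(23) - 1*(-542)) = (1 + 1143)*(23² - 1*(-542)) = 1144*(529 + 542) = 1144*1071 = 1225224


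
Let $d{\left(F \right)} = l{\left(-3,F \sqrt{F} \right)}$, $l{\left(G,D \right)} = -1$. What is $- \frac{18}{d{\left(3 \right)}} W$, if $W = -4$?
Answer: $-72$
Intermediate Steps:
$d{\left(F \right)} = -1$
$- \frac{18}{d{\left(3 \right)}} W = - \frac{18}{-1} \left(-4\right) = \left(-18\right) \left(-1\right) \left(-4\right) = 18 \left(-4\right) = -72$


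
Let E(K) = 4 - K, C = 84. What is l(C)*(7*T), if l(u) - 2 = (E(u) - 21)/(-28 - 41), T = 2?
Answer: 3346/69 ≈ 48.493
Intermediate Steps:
l(u) = 155/69 + u/69 (l(u) = 2 + ((4 - u) - 21)/(-28 - 41) = 2 + (-17 - u)/(-69) = 2 + (-17 - u)*(-1/69) = 2 + (17/69 + u/69) = 155/69 + u/69)
l(C)*(7*T) = (155/69 + (1/69)*84)*(7*2) = (155/69 + 28/23)*14 = (239/69)*14 = 3346/69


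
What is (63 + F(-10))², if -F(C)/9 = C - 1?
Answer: 26244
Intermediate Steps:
F(C) = 9 - 9*C (F(C) = -9*(C - 1) = -9*(-1 + C) = 9 - 9*C)
(63 + F(-10))² = (63 + (9 - 9*(-10)))² = (63 + (9 + 90))² = (63 + 99)² = 162² = 26244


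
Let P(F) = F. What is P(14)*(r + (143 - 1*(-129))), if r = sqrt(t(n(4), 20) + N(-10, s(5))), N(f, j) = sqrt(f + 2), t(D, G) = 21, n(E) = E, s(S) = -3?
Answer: 3808 + 14*sqrt(21 + 2*I*sqrt(2)) ≈ 3872.3 + 4.3108*I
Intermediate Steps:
N(f, j) = sqrt(2 + f)
r = sqrt(21 + 2*I*sqrt(2)) (r = sqrt(21 + sqrt(2 - 10)) = sqrt(21 + sqrt(-8)) = sqrt(21 + 2*I*sqrt(2)) ≈ 4.5929 + 0.30791*I)
P(14)*(r + (143 - 1*(-129))) = 14*(sqrt(21 + 2*I*sqrt(2)) + (143 - 1*(-129))) = 14*(sqrt(21 + 2*I*sqrt(2)) + (143 + 129)) = 14*(sqrt(21 + 2*I*sqrt(2)) + 272) = 14*(272 + sqrt(21 + 2*I*sqrt(2))) = 3808 + 14*sqrt(21 + 2*I*sqrt(2))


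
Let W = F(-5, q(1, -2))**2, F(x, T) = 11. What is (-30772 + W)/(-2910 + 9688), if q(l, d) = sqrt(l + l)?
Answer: -30651/6778 ≈ -4.5221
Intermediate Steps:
q(l, d) = sqrt(2)*sqrt(l) (q(l, d) = sqrt(2*l) = sqrt(2)*sqrt(l))
W = 121 (W = 11**2 = 121)
(-30772 + W)/(-2910 + 9688) = (-30772 + 121)/(-2910 + 9688) = -30651/6778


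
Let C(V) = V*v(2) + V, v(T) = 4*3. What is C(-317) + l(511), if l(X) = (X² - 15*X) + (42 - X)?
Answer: 248866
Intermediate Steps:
v(T) = 12
C(V) = 13*V (C(V) = V*12 + V = 12*V + V = 13*V)
l(X) = 42 + X² - 16*X
C(-317) + l(511) = 13*(-317) + (42 + 511² - 16*511) = -4121 + (42 + 261121 - 8176) = -4121 + 252987 = 248866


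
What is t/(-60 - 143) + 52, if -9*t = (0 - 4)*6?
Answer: 31660/609 ≈ 51.987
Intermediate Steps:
t = 8/3 (t = -(0 - 4)*6/9 = -(-4)*6/9 = -⅑*(-24) = 8/3 ≈ 2.6667)
t/(-60 - 143) + 52 = 8/(3*(-60 - 143)) + 52 = (8/3)/(-203) + 52 = (8/3)*(-1/203) + 52 = -8/609 + 52 = 31660/609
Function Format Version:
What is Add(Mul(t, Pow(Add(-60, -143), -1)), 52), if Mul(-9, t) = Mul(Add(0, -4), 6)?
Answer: Rational(31660, 609) ≈ 51.987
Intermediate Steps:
t = Rational(8, 3) (t = Mul(Rational(-1, 9), Mul(Add(0, -4), 6)) = Mul(Rational(-1, 9), Mul(-4, 6)) = Mul(Rational(-1, 9), -24) = Rational(8, 3) ≈ 2.6667)
Add(Mul(t, Pow(Add(-60, -143), -1)), 52) = Add(Mul(Rational(8, 3), Pow(Add(-60, -143), -1)), 52) = Add(Mul(Rational(8, 3), Pow(-203, -1)), 52) = Add(Mul(Rational(8, 3), Rational(-1, 203)), 52) = Add(Rational(-8, 609), 52) = Rational(31660, 609)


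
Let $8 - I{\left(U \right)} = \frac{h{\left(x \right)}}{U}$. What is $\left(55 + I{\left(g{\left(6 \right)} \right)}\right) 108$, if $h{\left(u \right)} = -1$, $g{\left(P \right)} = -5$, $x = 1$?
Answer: $\frac{33912}{5} \approx 6782.4$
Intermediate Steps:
$I{\left(U \right)} = 8 + \frac{1}{U}$ ($I{\left(U \right)} = 8 - - \frac{1}{U} = 8 + \frac{1}{U}$)
$\left(55 + I{\left(g{\left(6 \right)} \right)}\right) 108 = \left(55 + \left(8 + \frac{1}{-5}\right)\right) 108 = \left(55 + \left(8 - \frac{1}{5}\right)\right) 108 = \left(55 + \frac{39}{5}\right) 108 = \frac{314}{5} \cdot 108 = \frac{33912}{5}$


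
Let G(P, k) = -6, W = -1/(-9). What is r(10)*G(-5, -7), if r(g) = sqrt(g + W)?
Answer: -2*sqrt(91) ≈ -19.079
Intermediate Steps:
W = 1/9 (W = -1*(-1/9) = 1/9 ≈ 0.11111)
r(g) = sqrt(1/9 + g) (r(g) = sqrt(g + 1/9) = sqrt(1/9 + g))
r(10)*G(-5, -7) = (sqrt(1 + 9*10)/3)*(-6) = (sqrt(1 + 90)/3)*(-6) = (sqrt(91)/3)*(-6) = -2*sqrt(91)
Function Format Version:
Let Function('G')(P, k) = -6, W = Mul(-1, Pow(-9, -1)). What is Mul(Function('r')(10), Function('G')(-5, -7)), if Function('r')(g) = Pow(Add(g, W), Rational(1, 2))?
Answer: Mul(-2, Pow(91, Rational(1, 2))) ≈ -19.079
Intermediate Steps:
W = Rational(1, 9) (W = Mul(-1, Rational(-1, 9)) = Rational(1, 9) ≈ 0.11111)
Function('r')(g) = Pow(Add(Rational(1, 9), g), Rational(1, 2)) (Function('r')(g) = Pow(Add(g, Rational(1, 9)), Rational(1, 2)) = Pow(Add(Rational(1, 9), g), Rational(1, 2)))
Mul(Function('r')(10), Function('G')(-5, -7)) = Mul(Mul(Rational(1, 3), Pow(Add(1, Mul(9, 10)), Rational(1, 2))), -6) = Mul(Mul(Rational(1, 3), Pow(Add(1, 90), Rational(1, 2))), -6) = Mul(Mul(Rational(1, 3), Pow(91, Rational(1, 2))), -6) = Mul(-2, Pow(91, Rational(1, 2)))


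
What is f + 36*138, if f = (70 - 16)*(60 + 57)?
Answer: 11286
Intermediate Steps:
f = 6318 (f = 54*117 = 6318)
f + 36*138 = 6318 + 36*138 = 6318 + 4968 = 11286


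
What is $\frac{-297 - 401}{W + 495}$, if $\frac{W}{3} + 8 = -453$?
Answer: $\frac{349}{444} \approx 0.78604$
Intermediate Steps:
$W = -1383$ ($W = -24 + 3 \left(-453\right) = -24 - 1359 = -1383$)
$\frac{-297 - 401}{W + 495} = \frac{-297 - 401}{-1383 + 495} = - \frac{698}{-888} = \left(-698\right) \left(- \frac{1}{888}\right) = \frac{349}{444}$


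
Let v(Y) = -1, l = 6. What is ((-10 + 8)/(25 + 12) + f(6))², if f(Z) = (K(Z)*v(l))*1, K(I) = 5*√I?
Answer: 205354/1369 + 20*√6/37 ≈ 151.33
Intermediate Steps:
f(Z) = -5*√Z (f(Z) = ((5*√Z)*(-1))*1 = -5*√Z*1 = -5*√Z)
((-10 + 8)/(25 + 12) + f(6))² = ((-10 + 8)/(25 + 12) - 5*√6)² = (-2/37 - 5*√6)²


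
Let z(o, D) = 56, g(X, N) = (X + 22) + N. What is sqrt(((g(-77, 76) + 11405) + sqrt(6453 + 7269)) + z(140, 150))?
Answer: sqrt(11482 + sqrt(13722)) ≈ 107.70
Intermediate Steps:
g(X, N) = 22 + N + X (g(X, N) = (22 + X) + N = 22 + N + X)
sqrt(((g(-77, 76) + 11405) + sqrt(6453 + 7269)) + z(140, 150)) = sqrt((((22 + 76 - 77) + 11405) + sqrt(6453 + 7269)) + 56) = sqrt(((21 + 11405) + sqrt(13722)) + 56) = sqrt((11426 + sqrt(13722)) + 56) = sqrt(11482 + sqrt(13722))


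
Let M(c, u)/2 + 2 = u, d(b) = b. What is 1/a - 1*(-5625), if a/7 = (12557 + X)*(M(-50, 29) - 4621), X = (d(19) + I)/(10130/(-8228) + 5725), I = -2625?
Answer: 53170176121488128040/9452475754935409 ≈ 5625.0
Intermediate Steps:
M(c, u) = -4 + 2*u
X = -10721084/23547585 (X = (19 - 2625)/(10130/(-8228) + 5725) = -2606/(10130*(-1/8228) + 5725) = -2606/(-5065/4114 + 5725) = -2606/23547585/4114 = -2606*4114/23547585 = -10721084/23547585 ≈ -0.45529)
a = -9452475754935409/23547585 (a = 7*((12557 - 10721084/23547585)*((-4 + 2*29) - 4621)) = 7*(295676303761*((-4 + 58) - 4621)/23547585) = 7*(295676303761*(54 - 4621)/23547585) = 7*((295676303761/23547585)*(-4567)) = 7*(-1350353679276487/23547585) = -9452475754935409/23547585 ≈ -4.0142e+8)
1/a - 1*(-5625) = 1/(-9452475754935409/23547585) - 1*(-5625) = -23547585/9452475754935409 + 5625 = 53170176121488128040/9452475754935409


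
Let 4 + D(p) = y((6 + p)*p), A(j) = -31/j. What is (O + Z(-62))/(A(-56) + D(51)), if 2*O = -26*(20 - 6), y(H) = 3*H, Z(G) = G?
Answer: -224/8003 ≈ -0.027990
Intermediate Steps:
D(p) = -4 + 3*p*(6 + p) (D(p) = -4 + 3*((6 + p)*p) = -4 + 3*(p*(6 + p)) = -4 + 3*p*(6 + p))
O = -182 (O = (-26*(20 - 6))/2 = (-26*14)/2 = (½)*(-364) = -182)
(O + Z(-62))/(A(-56) + D(51)) = (-182 - 62)/(-31/(-56) + (-4 + 3*51*(6 + 51))) = -244/(-31*(-1/56) + (-4 + 3*51*57)) = -244/(31/56 + (-4 + 8721)) = -244/(31/56 + 8717) = -244/488183/56 = -244*56/488183 = -224/8003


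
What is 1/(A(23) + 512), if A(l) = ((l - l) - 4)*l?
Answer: 1/420 ≈ 0.0023810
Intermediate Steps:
A(l) = -4*l (A(l) = (0 - 4)*l = -4*l)
1/(A(23) + 512) = 1/(-4*23 + 512) = 1/(-92 + 512) = 1/420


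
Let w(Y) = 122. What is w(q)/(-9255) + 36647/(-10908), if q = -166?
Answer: -113499587/33651180 ≈ -3.3728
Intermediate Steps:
w(q)/(-9255) + 36647/(-10908) = 122/(-9255) + 36647/(-10908) = 122*(-1/9255) + 36647*(-1/10908) = -122/9255 - 36647/10908 = -113499587/33651180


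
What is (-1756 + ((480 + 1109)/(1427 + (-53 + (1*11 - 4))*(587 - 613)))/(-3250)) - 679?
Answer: -20757767839/8524750 ≈ -2435.0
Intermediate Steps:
(-1756 + ((480 + 1109)/(1427 + (-53 + (1*11 - 4))*(587 - 613)))/(-3250)) - 679 = (-1756 + (1589/(1427 + (-53 + (11 - 4))*(-26)))*(-1/3250)) - 679 = (-1756 + (1589/(1427 + (-53 + 7)*(-26)))*(-1/3250)) - 679 = (-1756 + (1589/(1427 - 46*(-26)))*(-1/3250)) - 679 = (-1756 + (1589/(1427 + 1196))*(-1/3250)) - 679 = (-1756 + (1589/2623)*(-1/3250)) - 679 = (-1756 - 1589/8524750) - 679 = -14969462589/8524750 - 679 = -20757767839/8524750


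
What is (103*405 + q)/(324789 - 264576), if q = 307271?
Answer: 348986/60213 ≈ 5.7959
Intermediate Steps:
(103*405 + q)/(324789 - 264576) = (103*405 + 307271)/(324789 - 264576) = (41715 + 307271)/60213 = 348986*(1/60213) = 348986/60213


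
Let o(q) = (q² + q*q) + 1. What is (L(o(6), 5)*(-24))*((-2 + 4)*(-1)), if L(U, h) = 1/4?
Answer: 12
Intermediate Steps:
o(q) = 1 + 2*q² (o(q) = (q² + q²) + 1 = 2*q² + 1 = 1 + 2*q²)
L(U, h) = ¼
(L(o(6), 5)*(-24))*((-2 + 4)*(-1)) = ((¼)*(-24))*((-2 + 4)*(-1)) = -12*(-1) = -6*(-2) = 12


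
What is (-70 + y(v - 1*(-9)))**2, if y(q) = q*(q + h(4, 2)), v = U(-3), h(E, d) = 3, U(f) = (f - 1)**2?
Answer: 396900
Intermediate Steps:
U(f) = (-1 + f)**2
v = 16 (v = (-1 - 3)**2 = (-4)**2 = 16)
y(q) = q*(3 + q) (y(q) = q*(q + 3) = q*(3 + q))
(-70 + y(v - 1*(-9)))**2 = (-70 + (16 - 1*(-9))*(3 + (16 - 1*(-9))))**2 = (-70 + (16 + 9)*(3 + (16 + 9)))**2 = (-70 + 25*(3 + 25))**2 = (-70 + 25*28)**2 = (-70 + 700)**2 = 630**2 = 396900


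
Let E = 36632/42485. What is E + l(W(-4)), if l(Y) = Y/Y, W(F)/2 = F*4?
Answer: 79117/42485 ≈ 1.8622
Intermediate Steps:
W(F) = 8*F (W(F) = 2*(F*4) = 2*(4*F) = 8*F)
l(Y) = 1
E = 36632/42485 (E = 36632*(1/42485) = 36632/42485 ≈ 0.86223)
E + l(W(-4)) = 36632/42485 + 1 = 79117/42485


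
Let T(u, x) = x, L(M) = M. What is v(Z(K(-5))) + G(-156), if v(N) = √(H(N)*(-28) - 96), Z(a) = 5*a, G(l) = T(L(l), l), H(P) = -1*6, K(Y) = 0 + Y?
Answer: -156 + 6*√2 ≈ -147.51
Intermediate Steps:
K(Y) = Y
H(P) = -6
G(l) = l
v(N) = 6*√2 (v(N) = √(-6*(-28) - 96) = √(168 - 96) = √72 = 6*√2)
v(Z(K(-5))) + G(-156) = 6*√2 - 156 = -156 + 6*√2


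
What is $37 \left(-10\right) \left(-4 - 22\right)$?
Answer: $9620$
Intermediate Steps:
$37 \left(-10\right) \left(-4 - 22\right) = \left(-370\right) \left(-26\right) = 9620$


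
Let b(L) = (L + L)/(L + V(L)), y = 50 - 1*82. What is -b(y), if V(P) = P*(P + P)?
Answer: 2/63 ≈ 0.031746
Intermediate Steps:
V(P) = 2*P**2 (V(P) = P*(2*P) = 2*P**2)
y = -32 (y = 50 - 82 = -32)
b(L) = 2*L/(L + 2*L**2) (b(L) = (L + L)/(L + 2*L**2) = (2*L)/(L + 2*L**2) = 2*L/(L + 2*L**2))
-b(y) = -2/(1 + 2*(-32)) = -2/(1 - 64) = -2/(-63) = -2*(-1)/63 = -1*(-2/63) = 2/63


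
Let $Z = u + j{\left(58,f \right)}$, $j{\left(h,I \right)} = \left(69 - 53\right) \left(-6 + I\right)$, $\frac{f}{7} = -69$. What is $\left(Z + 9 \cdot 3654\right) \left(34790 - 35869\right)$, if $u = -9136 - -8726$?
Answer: $-26599508$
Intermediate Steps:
$f = -483$ ($f = 7 \left(-69\right) = -483$)
$j{\left(h,I \right)} = -96 + 16 I$ ($j{\left(h,I \right)} = 16 \left(-6 + I\right) = -96 + 16 I$)
$u = -410$ ($u = -9136 + 8726 = -410$)
$Z = -8234$ ($Z = -410 + \left(-96 + 16 \left(-483\right)\right) = -410 - 7824 = -8234$)
$\left(Z + 9 \cdot 3654\right) \left(34790 - 35869\right) = \left(-8234 + 9 \cdot 3654\right) \left(34790 - 35869\right) = \left(-8234 + 32886\right) \left(-1079\right) = 24652 \left(-1079\right) = -26599508$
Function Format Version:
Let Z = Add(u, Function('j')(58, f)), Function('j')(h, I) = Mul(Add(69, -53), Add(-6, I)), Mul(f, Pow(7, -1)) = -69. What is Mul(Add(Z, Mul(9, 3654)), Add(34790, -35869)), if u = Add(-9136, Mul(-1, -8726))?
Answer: -26599508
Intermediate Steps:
f = -483 (f = Mul(7, -69) = -483)
Function('j')(h, I) = Add(-96, Mul(16, I)) (Function('j')(h, I) = Mul(16, Add(-6, I)) = Add(-96, Mul(16, I)))
u = -410 (u = Add(-9136, 8726) = -410)
Z = -8234 (Z = Add(-410, Add(-96, Mul(16, -483))) = Add(-410, Add(-96, -7728)) = Add(-410, -7824) = -8234)
Mul(Add(Z, Mul(9, 3654)), Add(34790, -35869)) = Mul(Add(-8234, Mul(9, 3654)), Add(34790, -35869)) = Mul(Add(-8234, 32886), -1079) = Mul(24652, -1079) = -26599508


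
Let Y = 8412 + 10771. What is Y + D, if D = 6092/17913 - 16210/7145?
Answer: 490990869413/25597677 ≈ 19181.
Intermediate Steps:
D = -49368478/25597677 (D = 6092*(1/17913) - 16210*1/7145 = 6092/17913 - 3242/1429 = -49368478/25597677 ≈ -1.9286)
Y = 19183
Y + D = 19183 - 49368478/25597677 = 490990869413/25597677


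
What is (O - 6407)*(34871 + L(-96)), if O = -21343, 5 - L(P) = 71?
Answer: -965838750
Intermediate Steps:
L(P) = -66 (L(P) = 5 - 1*71 = 5 - 71 = -66)
(O - 6407)*(34871 + L(-96)) = (-21343 - 6407)*(34871 - 66) = -27750*34805 = -965838750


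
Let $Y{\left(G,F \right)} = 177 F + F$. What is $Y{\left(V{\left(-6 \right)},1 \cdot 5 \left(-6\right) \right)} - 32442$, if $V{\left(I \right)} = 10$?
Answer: $-37782$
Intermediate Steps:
$Y{\left(G,F \right)} = 178 F$
$Y{\left(V{\left(-6 \right)},1 \cdot 5 \left(-6\right) \right)} - 32442 = 178 \cdot 1 \cdot 5 \left(-6\right) - 32442 = 178 \cdot 5 \left(-6\right) - 32442 = 178 \left(-30\right) - 32442 = -5340 - 32442 = -37782$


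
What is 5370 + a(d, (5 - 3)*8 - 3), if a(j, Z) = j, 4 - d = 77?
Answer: 5297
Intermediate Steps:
d = -73 (d = 4 - 1*77 = 4 - 77 = -73)
5370 + a(d, (5 - 3)*8 - 3) = 5370 - 73 = 5297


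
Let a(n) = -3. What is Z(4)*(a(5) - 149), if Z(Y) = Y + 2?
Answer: -912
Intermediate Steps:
Z(Y) = 2 + Y
Z(4)*(a(5) - 149) = (2 + 4)*(-3 - 149) = 6*(-152) = -912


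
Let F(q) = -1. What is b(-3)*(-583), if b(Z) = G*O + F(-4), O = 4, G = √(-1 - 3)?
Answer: 583 - 4664*I ≈ 583.0 - 4664.0*I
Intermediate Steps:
G = 2*I (G = √(-4) = 2*I ≈ 2.0*I)
b(Z) = -1 + 8*I (b(Z) = (2*I)*4 - 1 = 8*I - 1 = -1 + 8*I)
b(-3)*(-583) = (-1 + 8*I)*(-583) = 583 - 4664*I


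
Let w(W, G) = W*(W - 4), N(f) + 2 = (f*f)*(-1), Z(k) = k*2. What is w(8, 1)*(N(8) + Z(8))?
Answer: -1600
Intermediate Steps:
Z(k) = 2*k
N(f) = -2 - f² (N(f) = -2 + (f*f)*(-1) = -2 + f²*(-1) = -2 - f²)
w(W, G) = W*(-4 + W)
w(8, 1)*(N(8) + Z(8)) = (8*(-4 + 8))*((-2 - 1*8²) + 2*8) = (8*4)*((-2 - 1*64) + 16) = 32*((-2 - 64) + 16) = 32*(-66 + 16) = 32*(-50) = -1600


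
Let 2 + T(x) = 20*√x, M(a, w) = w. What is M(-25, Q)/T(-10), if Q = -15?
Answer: 15/2002 + 75*I*√10/1001 ≈ 0.0074925 + 0.23693*I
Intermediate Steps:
T(x) = -2 + 20*√x
M(-25, Q)/T(-10) = -15/(-2 + 20*√(-10)) = -15/(-2 + 20*(I*√10)) = -15/(-2 + 20*I*√10)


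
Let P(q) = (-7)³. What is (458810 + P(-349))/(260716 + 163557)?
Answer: 458467/424273 ≈ 1.0806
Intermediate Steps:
P(q) = -343
(458810 + P(-349))/(260716 + 163557) = (458810 - 343)/(260716 + 163557) = 458467/424273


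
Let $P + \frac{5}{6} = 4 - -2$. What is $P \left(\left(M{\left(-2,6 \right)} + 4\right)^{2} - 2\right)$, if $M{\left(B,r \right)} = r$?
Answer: $\frac{1519}{3} \approx 506.33$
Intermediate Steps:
$P = \frac{31}{6}$ ($P = - \frac{5}{6} + \left(4 - -2\right) = - \frac{5}{6} + \left(4 + 2\right) = - \frac{5}{6} + 6 = \frac{31}{6} \approx 5.1667$)
$P \left(\left(M{\left(-2,6 \right)} + 4\right)^{2} - 2\right) = \frac{31 \left(\left(6 + 4\right)^{2} - 2\right)}{6} = \frac{31 \left(10^{2} - 2\right)}{6} = \frac{31 \left(100 - 2\right)}{6} = \frac{31}{6} \cdot 98 = \frac{1519}{3}$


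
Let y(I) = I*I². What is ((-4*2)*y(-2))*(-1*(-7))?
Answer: 448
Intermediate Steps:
y(I) = I³
((-4*2)*y(-2))*(-1*(-7)) = (-4*2*(-2)³)*(-1*(-7)) = -8*(-8)*7 = 64*7 = 448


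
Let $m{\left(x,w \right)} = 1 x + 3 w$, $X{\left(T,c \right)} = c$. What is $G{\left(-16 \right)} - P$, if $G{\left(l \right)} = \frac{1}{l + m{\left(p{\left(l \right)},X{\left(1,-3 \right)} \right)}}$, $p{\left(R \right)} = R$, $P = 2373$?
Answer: $- \frac{97294}{41} \approx -2373.0$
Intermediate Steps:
$m{\left(x,w \right)} = x + 3 w$
$G{\left(l \right)} = \frac{1}{-9 + 2 l}$ ($G{\left(l \right)} = \frac{1}{l + \left(l + 3 \left(-3\right)\right)} = \frac{1}{l + \left(l - 9\right)} = \frac{1}{l + \left(-9 + l\right)} = \frac{1}{-9 + 2 l}$)
$G{\left(-16 \right)} - P = \frac{1}{-9 + 2 \left(-16\right)} - 2373 = \frac{1}{-9 - 32} - 2373 = \frac{1}{-41} - 2373 = - \frac{1}{41} - 2373 = - \frac{97294}{41}$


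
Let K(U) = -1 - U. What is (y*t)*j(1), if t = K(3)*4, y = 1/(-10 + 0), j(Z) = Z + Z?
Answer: 16/5 ≈ 3.2000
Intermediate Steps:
j(Z) = 2*Z
y = -⅒ (y = 1/(-10) = -⅒ ≈ -0.10000)
t = -16 (t = (-1 - 1*3)*4 = (-1 - 3)*4 = -4*4 = -16)
(y*t)*j(1) = (-⅒*(-16))*(2*1) = (8/5)*2 = 16/5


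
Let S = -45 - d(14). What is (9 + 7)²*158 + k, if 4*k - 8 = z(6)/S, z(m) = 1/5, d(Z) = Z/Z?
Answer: 37213999/920 ≈ 40450.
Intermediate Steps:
d(Z) = 1
S = -46 (S = -45 - 1*1 = -45 - 1 = -46)
z(m) = ⅕ (z(m) = 1*(⅕) = ⅕)
k = 1839/920 (k = 2 + ((⅕)/(-46))/4 = 2 + ((⅕)*(-1/46))/4 = 2 + (¼)*(-1/230) = 2 - 1/920 = 1839/920 ≈ 1.9989)
(9 + 7)²*158 + k = (9 + 7)²*158 + 1839/920 = 16²*158 + 1839/920 = 256*158 + 1839/920 = 40448 + 1839/920 = 37213999/920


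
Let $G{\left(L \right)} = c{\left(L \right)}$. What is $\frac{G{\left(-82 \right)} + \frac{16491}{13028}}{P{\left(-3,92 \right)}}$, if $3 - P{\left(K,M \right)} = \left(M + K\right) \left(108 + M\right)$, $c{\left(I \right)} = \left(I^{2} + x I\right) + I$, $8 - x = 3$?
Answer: $- \frac{81206987}{231859316} \approx -0.35024$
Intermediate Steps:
$x = 5$ ($x = 8 - 3 = 5$)
$c{\left(I \right)} = I^{2} + 6 I$ ($c{\left(I \right)} = \left(I^{2} + 5 I\right) + I = I^{2} + 6 I$)
$G{\left(L \right)} = L \left(6 + L\right)$
$P{\left(K,M \right)} = 3 - \left(108 + M\right) \left(K + M\right)$ ($P{\left(K,M \right)} = 3 - \left(M + K\right) \left(108 + M\right) = 3 - \left(K + M\right) \left(108 + M\right) = 3 - \left(108 + M\right) \left(K + M\right)$)
$\frac{G{\left(-82 \right)} + \frac{16491}{13028}}{P{\left(-3,92 \right)}} = \frac{- 82 \left(6 - 82\right) + \frac{16491}{13028}}{3 - 92^{2} - -324 - 9936 - \left(-3\right) 92} = \frac{\left(-82\right) \left(-76\right) + 16491 \cdot \frac{1}{13028}}{3 - 8464 + 324 - 9936 + 276} = \frac{6232 + \frac{16491}{13028}}{3 - 8464 + 324 - 9936 + 276} = \frac{81206987}{13028 \left(-17797\right)} = \frac{81206987}{13028} \left(- \frac{1}{17797}\right) = - \frac{81206987}{231859316}$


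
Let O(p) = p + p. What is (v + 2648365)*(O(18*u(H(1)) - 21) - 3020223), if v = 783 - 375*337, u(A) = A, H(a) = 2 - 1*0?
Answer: -7619261355189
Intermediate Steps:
H(a) = 2 (H(a) = 2 + 0 = 2)
O(p) = 2*p
v = -125592 (v = 783 - 126375 = -125592)
(v + 2648365)*(O(18*u(H(1)) - 21) - 3020223) = (-125592 + 2648365)*(2*(18*2 - 21) - 3020223) = 2522773*(2*(36 - 21) - 3020223) = 2522773*(2*15 - 3020223) = 2522773*(30 - 3020223) = 2522773*(-3020193) = -7619261355189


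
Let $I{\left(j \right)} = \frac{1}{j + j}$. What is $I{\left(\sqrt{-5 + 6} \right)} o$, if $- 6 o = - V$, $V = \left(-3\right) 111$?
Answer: $- \frac{111}{4} \approx -27.75$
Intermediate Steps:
$I{\left(j \right)} = \frac{1}{2 j}$
$V = -333$
$o = - \frac{111}{2}$ ($o = - \frac{\left(-1\right) \left(-333\right)}{6} = \left(- \frac{1}{6}\right) 333 = - \frac{111}{2} \approx -55.5$)
$I{\left(\sqrt{-5 + 6} \right)} o = \frac{1}{2 \sqrt{-5 + 6}} \left(- \frac{111}{2}\right) = \frac{1}{2 \sqrt{1}} \left(- \frac{111}{2}\right) = \frac{1}{2 \cdot 1} \left(- \frac{111}{2}\right) = \frac{1}{2} \cdot 1 \left(- \frac{111}{2}\right) = \frac{1}{2} \left(- \frac{111}{2}\right) = - \frac{111}{4}$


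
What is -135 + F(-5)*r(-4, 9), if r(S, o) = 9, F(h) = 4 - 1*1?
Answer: -108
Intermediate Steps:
F(h) = 3 (F(h) = 4 - 1 = 3)
-135 + F(-5)*r(-4, 9) = -135 + 3*9 = -135 + 27 = -108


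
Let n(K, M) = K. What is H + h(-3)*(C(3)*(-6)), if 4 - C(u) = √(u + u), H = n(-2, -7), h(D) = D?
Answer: 70 - 18*√6 ≈ 25.909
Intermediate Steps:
H = -2
C(u) = 4 - √2*√u (C(u) = 4 - √(u + u) = 4 - √(2*u) = 4 - √2*√u)
H + h(-3)*(C(3)*(-6)) = -2 - 3*(4 - √2*√3)*(-6) = -2 - 3*(4 - √6)*(-6) = -2 - 3*(-24 + 6*√6) = -2 + (72 - 18*√6) = 70 - 18*√6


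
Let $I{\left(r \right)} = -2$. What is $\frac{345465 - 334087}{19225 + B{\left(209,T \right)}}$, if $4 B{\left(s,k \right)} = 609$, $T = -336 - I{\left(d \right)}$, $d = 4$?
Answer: $\frac{45512}{77509} \approx 0.58718$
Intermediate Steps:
$T = -334$ ($T = -336 - -2 = -336 + 2 = -334$)
$B{\left(s,k \right)} = \frac{609}{4}$ ($B{\left(s,k \right)} = \frac{1}{4} \cdot 609 = \frac{609}{4}$)
$\frac{345465 - 334087}{19225 + B{\left(209,T \right)}} = \frac{345465 - 334087}{19225 + \frac{609}{4}} = \frac{11378}{\frac{77509}{4}} = 11378 \cdot \frac{4}{77509} = \frac{45512}{77509}$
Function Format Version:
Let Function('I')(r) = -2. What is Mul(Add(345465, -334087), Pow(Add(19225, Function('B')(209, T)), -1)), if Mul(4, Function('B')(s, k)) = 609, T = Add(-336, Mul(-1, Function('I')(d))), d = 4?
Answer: Rational(45512, 77509) ≈ 0.58718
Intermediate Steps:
T = -334 (T = Add(-336, Mul(-1, -2)) = Add(-336, 2) = -334)
Function('B')(s, k) = Rational(609, 4) (Function('B')(s, k) = Mul(Rational(1, 4), 609) = Rational(609, 4))
Mul(Add(345465, -334087), Pow(Add(19225, Function('B')(209, T)), -1)) = Mul(Add(345465, -334087), Pow(Add(19225, Rational(609, 4)), -1)) = Mul(11378, Pow(Rational(77509, 4), -1)) = Mul(11378, Rational(4, 77509)) = Rational(45512, 77509)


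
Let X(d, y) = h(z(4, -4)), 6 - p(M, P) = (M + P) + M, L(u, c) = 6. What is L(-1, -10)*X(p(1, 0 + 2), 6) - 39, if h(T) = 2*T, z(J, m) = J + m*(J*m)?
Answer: 777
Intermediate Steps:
z(J, m) = J + J*m**2
p(M, P) = 6 - P - 2*M (p(M, P) = 6 - ((M + P) + M) = 6 - (P + 2*M) = 6 + (-P - 2*M) = 6 - P - 2*M)
X(d, y) = 136 (X(d, y) = 2*(4*(1 + (-4)**2)) = 2*(4*(1 + 16)) = 2*(4*17) = 2*68 = 136)
L(-1, -10)*X(p(1, 0 + 2), 6) - 39 = 6*136 - 39 = 816 - 39 = 777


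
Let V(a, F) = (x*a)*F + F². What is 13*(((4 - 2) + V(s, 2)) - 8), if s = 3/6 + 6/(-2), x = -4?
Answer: 234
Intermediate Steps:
s = -5/2 (s = 3*(⅙) + 6*(-½) = ½ - 3 = -5/2 ≈ -2.5000)
V(a, F) = F² - 4*F*a (V(a, F) = (-4*a)*F + F² = -4*F*a + F² = F² - 4*F*a)
13*(((4 - 2) + V(s, 2)) - 8) = 13*(((4 - 2) + 2*(2 - 4*(-5/2))) - 8) = 13*((2 + 2*(2 + 10)) - 8) = 13*((2 + 2*12) - 8) = 13*((2 + 24) - 8) = 13*(26 - 8) = 13*18 = 234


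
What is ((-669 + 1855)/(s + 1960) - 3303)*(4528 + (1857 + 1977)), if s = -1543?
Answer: -11507491730/417 ≈ -2.7596e+7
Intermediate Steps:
((-669 + 1855)/(s + 1960) - 3303)*(4528 + (1857 + 1977)) = ((-669 + 1855)/(-1543 + 1960) - 3303)*(4528 + (1857 + 1977)) = (1186/417 - 3303)*(4528 + 3834) = (1186*(1/417) - 3303)*8362 = (1186/417 - 3303)*8362 = -1376165/417*8362 = -11507491730/417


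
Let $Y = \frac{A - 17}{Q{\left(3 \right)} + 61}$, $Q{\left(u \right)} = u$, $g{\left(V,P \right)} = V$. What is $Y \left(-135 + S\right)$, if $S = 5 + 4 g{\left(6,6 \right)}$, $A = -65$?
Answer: $\frac{2173}{16} \approx 135.81$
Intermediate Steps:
$S = 29$ ($S = 5 + 4 \cdot 6 = 5 + 24 = 29$)
$Y = - \frac{41}{32}$ ($Y = \frac{-65 - 17}{3 + 61} = - \frac{82}{64} = \left(-82\right) \frac{1}{64} = - \frac{41}{32} \approx -1.2813$)
$Y \left(-135 + S\right) = - \frac{41 \left(-135 + 29\right)}{32} = \left(- \frac{41}{32}\right) \left(-106\right) = \frac{2173}{16}$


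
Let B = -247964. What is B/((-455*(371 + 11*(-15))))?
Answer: 123982/46865 ≈ 2.6455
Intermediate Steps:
B/((-455*(371 + 11*(-15)))) = -247964*(-1/(455*(371 + 11*(-15)))) = -247964*(-1/(455*(371 - 165))) = -247964/((-455*206)) = -247964/(-93730) = -247964*(-1/93730) = 123982/46865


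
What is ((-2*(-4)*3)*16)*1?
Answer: 384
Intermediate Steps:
((-2*(-4)*3)*16)*1 = ((8*3)*16)*1 = (24*16)*1 = 384*1 = 384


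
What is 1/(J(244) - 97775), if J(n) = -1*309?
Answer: -1/98084 ≈ -1.0195e-5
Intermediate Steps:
J(n) = -309
1/(J(244) - 97775) = 1/(-309 - 97775) = 1/(-98084) = -1/98084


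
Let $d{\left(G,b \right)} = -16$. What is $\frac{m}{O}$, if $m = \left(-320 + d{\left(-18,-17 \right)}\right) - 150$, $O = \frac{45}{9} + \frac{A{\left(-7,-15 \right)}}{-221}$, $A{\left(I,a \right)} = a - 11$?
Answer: $- \frac{2754}{29} \approx -94.966$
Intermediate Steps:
$A{\left(I,a \right)} = -11 + a$
$O = \frac{87}{17}$ ($O = \frac{45}{9} + \frac{-11 - 15}{-221} = 45 \cdot \frac{1}{9} - - \frac{2}{17} = 5 + \frac{2}{17} = \frac{87}{17} \approx 5.1176$)
$m = -486$ ($m = \left(-320 - 16\right) - 150 = -336 - 150 = -486$)
$\frac{m}{O} = - \frac{486}{\frac{87}{17}} = \left(-486\right) \frac{17}{87} = - \frac{2754}{29}$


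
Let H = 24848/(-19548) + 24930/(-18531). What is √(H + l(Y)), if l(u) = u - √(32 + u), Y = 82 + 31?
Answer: √(1241821730954847 - 11250060600321*√145)/3354111 ≈ 9.9167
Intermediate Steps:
H = -26327498/10062333 (H = 24848*(-1/19548) + 24930*(-1/18531) = -6212/4887 - 2770/2059 = -26327498/10062333 ≈ -2.6164)
Y = 113
√(H + l(Y)) = √(-26327498/10062333 + (113 - √(32 + 113))) = √(-26327498/10062333 + (113 - √145)) = √(1110716131/10062333 - √145)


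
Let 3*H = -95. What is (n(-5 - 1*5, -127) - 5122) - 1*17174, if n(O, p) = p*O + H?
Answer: -63173/3 ≈ -21058.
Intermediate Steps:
H = -95/3 (H = (⅓)*(-95) = -95/3 ≈ -31.667)
n(O, p) = -95/3 + O*p (n(O, p) = p*O - 95/3 = O*p - 95/3 = -95/3 + O*p)
(n(-5 - 1*5, -127) - 5122) - 1*17174 = ((-95/3 + (-5 - 1*5)*(-127)) - 5122) - 1*17174 = ((-95/3 + (-5 - 5)*(-127)) - 5122) - 17174 = ((-95/3 - 10*(-127)) - 5122) - 17174 = ((-95/3 + 1270) - 5122) - 17174 = (3715/3 - 5122) - 17174 = -11651/3 - 17174 = -63173/3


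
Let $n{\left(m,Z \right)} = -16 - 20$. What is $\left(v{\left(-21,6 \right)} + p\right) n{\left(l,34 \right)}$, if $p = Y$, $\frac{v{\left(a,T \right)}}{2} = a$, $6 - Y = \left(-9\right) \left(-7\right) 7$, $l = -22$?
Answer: $17172$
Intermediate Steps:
$Y = -435$ ($Y = 6 - \left(-9\right) \left(-7\right) 7 = 6 - 63 \cdot 7 = 6 - 441 = -435$)
$v{\left(a,T \right)} = 2 a$
$n{\left(m,Z \right)} = -36$ ($n{\left(m,Z \right)} = -16 - 20 = -36$)
$p = -435$
$\left(v{\left(-21,6 \right)} + p\right) n{\left(l,34 \right)} = \left(2 \left(-21\right) - 435\right) \left(-36\right) = \left(-42 - 435\right) \left(-36\right) = \left(-477\right) \left(-36\right) = 17172$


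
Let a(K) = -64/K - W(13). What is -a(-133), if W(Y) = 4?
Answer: 468/133 ≈ 3.5188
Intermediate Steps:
a(K) = -4 - 64/K (a(K) = -64/K - 1*4 = -64/K - 4 = -4 - 64/K)
-a(-133) = -(-4 - 64/(-133)) = -(-4 - 64*(-1/133)) = -(-4 + 64/133) = -1*(-468/133) = 468/133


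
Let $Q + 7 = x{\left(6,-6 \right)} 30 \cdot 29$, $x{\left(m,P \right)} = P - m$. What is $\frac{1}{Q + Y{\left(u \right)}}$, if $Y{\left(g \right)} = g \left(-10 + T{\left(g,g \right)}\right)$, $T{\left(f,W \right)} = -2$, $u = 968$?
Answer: $- \frac{1}{22063} \approx -4.5325 \cdot 10^{-5}$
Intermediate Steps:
$Y{\left(g \right)} = - 12 g$ ($Y{\left(g \right)} = g \left(-10 - 2\right) = g \left(-12\right) = - 12 g$)
$Q = -10447$ ($Q = -7 + \left(-6 - 6\right) 30 \cdot 29 = -7 + \left(-12\right) 30 \cdot 29 = -7 - 10440 = -10447$)
$\frac{1}{Q + Y{\left(u \right)}} = \frac{1}{-10447 - 11616} = \frac{1}{-22063} = - \frac{1}{22063}$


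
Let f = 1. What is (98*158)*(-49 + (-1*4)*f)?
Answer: -820652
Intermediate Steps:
(98*158)*(-49 + (-1*4)*f) = (98*158)*(-49 - 1*4*1) = 15484*(-49 - 4*1) = 15484*(-49 - 4) = 15484*(-53) = -820652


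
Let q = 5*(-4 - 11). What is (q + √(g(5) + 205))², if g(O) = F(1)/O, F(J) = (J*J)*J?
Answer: 29151/5 - 90*√570 ≈ 3681.5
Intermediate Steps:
q = -75 (q = 5*(-15) = -75)
F(J) = J³ (F(J) = J²*J = J³)
g(O) = 1/O (g(O) = 1³/O = 1/O)
(q + √(g(5) + 205))² = (-75 + √(1/5 + 205))² = (-75 + √(⅕ + 205))² = (-75 + √(1026/5))² = (-75 + 3*√570/5)²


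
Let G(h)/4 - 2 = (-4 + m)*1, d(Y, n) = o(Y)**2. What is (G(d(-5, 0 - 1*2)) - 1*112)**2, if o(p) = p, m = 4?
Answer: 10816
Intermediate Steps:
d(Y, n) = Y**2
G(h) = 8 (G(h) = 8 + 4*((-4 + 4)*1) = 8 + 4*(0*1) = 8 + 4*0 = 8 + 0 = 8)
(G(d(-5, 0 - 1*2)) - 1*112)**2 = (8 - 1*112)**2 = (8 - 112)**2 = (-104)**2 = 10816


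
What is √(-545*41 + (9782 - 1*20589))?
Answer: 8*I*√518 ≈ 182.08*I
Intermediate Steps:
√(-545*41 + (9782 - 1*20589)) = √(-22345 + (9782 - 20589)) = √(-22345 - 10807) = √(-33152) = 8*I*√518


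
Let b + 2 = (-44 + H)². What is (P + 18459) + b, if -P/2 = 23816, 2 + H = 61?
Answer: -28950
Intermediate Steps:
H = 59 (H = -2 + 61 = 59)
P = -47632 (P = -2*23816 = -47632)
b = 223 (b = -2 + (-44 + 59)² = -2 + 15² = -2 + 225 = 223)
(P + 18459) + b = (-47632 + 18459) + 223 = -29173 + 223 = -28950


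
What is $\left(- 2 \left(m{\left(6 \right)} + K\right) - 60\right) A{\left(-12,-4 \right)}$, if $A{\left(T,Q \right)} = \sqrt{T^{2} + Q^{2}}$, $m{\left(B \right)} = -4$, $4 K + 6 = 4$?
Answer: $- 204 \sqrt{10} \approx -645.1$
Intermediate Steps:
$K = - \frac{1}{2}$ ($K = - \frac{3}{2} + \frac{1}{4} \cdot 4 = - \frac{3}{2} + 1 = - \frac{1}{2} \approx -0.5$)
$A{\left(T,Q \right)} = \sqrt{Q^{2} + T^{2}}$
$\left(- 2 \left(m{\left(6 \right)} + K\right) - 60\right) A{\left(-12,-4 \right)} = \left(- 2 \left(-4 - \frac{1}{2}\right) - 60\right) \sqrt{\left(-4\right)^{2} + \left(-12\right)^{2}} = \left(\left(-2\right) \left(- \frac{9}{2}\right) - 60\right) \sqrt{16 + 144} = \left(9 - 60\right) \sqrt{160} = - 51 \cdot 4 \sqrt{10} = - 204 \sqrt{10}$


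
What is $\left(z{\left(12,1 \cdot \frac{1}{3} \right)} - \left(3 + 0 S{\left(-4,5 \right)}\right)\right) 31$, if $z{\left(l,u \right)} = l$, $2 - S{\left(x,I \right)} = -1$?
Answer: $279$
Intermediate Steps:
$S{\left(x,I \right)} = 3$ ($S{\left(x,I \right)} = 2 - -1 = 2 + 1 = 3$)
$\left(z{\left(12,1 \cdot \frac{1}{3} \right)} - \left(3 + 0 S{\left(-4,5 \right)}\right)\right) 31 = \left(12 + \left(-3 + 0 \cdot 3\right)\right) 31 = \left(12 + \left(-3 + 0\right)\right) 31 = \left(12 - 3\right) 31 = 9 \cdot 31 = 279$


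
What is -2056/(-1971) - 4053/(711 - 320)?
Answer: -7184567/770661 ≈ -9.3226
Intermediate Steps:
-2056/(-1971) - 4053/(711 - 320) = -2056*(-1/1971) - 4053/391 = 2056/1971 - 4053*1/391 = 2056/1971 - 4053/391 = -7184567/770661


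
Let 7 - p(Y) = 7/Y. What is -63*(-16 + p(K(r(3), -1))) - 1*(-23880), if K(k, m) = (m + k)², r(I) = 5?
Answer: 391593/16 ≈ 24475.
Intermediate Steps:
K(k, m) = (k + m)²
p(Y) = 7 - 7/Y
-63*(-16 + p(K(r(3), -1))) - 1*(-23880) = -63*(-16 + (7 - 7/(5 - 1)²)) - 1*(-23880) = -63*(-16 + (7 - 7/(4²))) + 23880 = -63*(-16 + (7 - 7/16)) + 23880 = -63*(-16 + 105/16) + 23880 = -63*(-151/16) + 23880 = 9513/16 + 23880 = 391593/16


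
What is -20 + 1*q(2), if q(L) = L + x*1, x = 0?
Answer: -18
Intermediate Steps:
q(L) = L (q(L) = L + 0*1 = L + 0 = L)
-20 + 1*q(2) = -20 + 1*2 = -20 + 2 = -18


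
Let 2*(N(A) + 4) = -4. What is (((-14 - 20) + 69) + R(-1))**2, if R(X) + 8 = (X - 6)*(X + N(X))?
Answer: 5776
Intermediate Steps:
N(A) = -6 (N(A) = -4 + (1/2)*(-4) = -4 - 2 = -6)
R(X) = -8 + (-6 + X)**2 (R(X) = -8 + (X - 6)*(X - 6) = -8 + (-6 + X)*(-6 + X) = -8 + (-6 + X)**2)
(((-14 - 20) + 69) + R(-1))**2 = (((-14 - 20) + 69) + (28 + (-1)**2 - 12*(-1)))**2 = ((-34 + 69) + (28 + 1 + 12))**2 = (35 + 41)**2 = 76**2 = 5776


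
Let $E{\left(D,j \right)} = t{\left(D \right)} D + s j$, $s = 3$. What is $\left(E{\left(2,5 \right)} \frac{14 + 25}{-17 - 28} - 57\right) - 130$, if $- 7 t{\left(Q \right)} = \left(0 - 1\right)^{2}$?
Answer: $- \frac{20974}{105} \approx -199.75$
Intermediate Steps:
$t{\left(Q \right)} = - \frac{1}{7}$ ($t{\left(Q \right)} = - \frac{\left(0 - 1\right)^{2}}{7} = - \frac{\left(-1\right)^{2}}{7} = \left(- \frac{1}{7}\right) 1 = - \frac{1}{7}$)
$E{\left(D,j \right)} = 3 j - \frac{D}{7}$ ($E{\left(D,j \right)} = - \frac{D}{7} + 3 j = 3 j - \frac{D}{7}$)
$\left(E{\left(2,5 \right)} \frac{14 + 25}{-17 - 28} - 57\right) - 130 = \left(\left(3 \cdot 5 - \frac{2}{7}\right) \frac{14 + 25}{-17 - 28} - 57\right) - 130 = \left(\left(15 - \frac{2}{7}\right) \frac{39}{-45} - 57\right) - 130 = \left(\frac{103 \cdot 39 \left(- \frac{1}{45}\right)}{7} - 57\right) - 130 = \left(\frac{103}{7} \left(- \frac{13}{15}\right) - 57\right) - 130 = \left(- \frac{1339}{105} - 57\right) - 130 = - \frac{7324}{105} - 130 = - \frac{20974}{105}$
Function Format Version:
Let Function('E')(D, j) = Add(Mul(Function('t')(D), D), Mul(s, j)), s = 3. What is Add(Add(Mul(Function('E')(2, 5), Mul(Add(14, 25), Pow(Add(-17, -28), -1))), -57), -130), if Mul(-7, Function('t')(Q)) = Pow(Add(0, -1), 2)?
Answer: Rational(-20974, 105) ≈ -199.75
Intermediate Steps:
Function('t')(Q) = Rational(-1, 7) (Function('t')(Q) = Mul(Rational(-1, 7), Pow(Add(0, -1), 2)) = Mul(Rational(-1, 7), Pow(-1, 2)) = Mul(Rational(-1, 7), 1) = Rational(-1, 7))
Function('E')(D, j) = Add(Mul(3, j), Mul(Rational(-1, 7), D)) (Function('E')(D, j) = Add(Mul(Rational(-1, 7), D), Mul(3, j)) = Add(Mul(3, j), Mul(Rational(-1, 7), D)))
Add(Add(Mul(Function('E')(2, 5), Mul(Add(14, 25), Pow(Add(-17, -28), -1))), -57), -130) = Add(Add(Mul(Add(Mul(3, 5), Mul(Rational(-1, 7), 2)), Mul(Add(14, 25), Pow(Add(-17, -28), -1))), -57), -130) = Add(Add(Mul(Add(15, Rational(-2, 7)), Mul(39, Pow(-45, -1))), -57), -130) = Add(Add(Mul(Rational(103, 7), Mul(39, Rational(-1, 45))), -57), -130) = Add(Add(Mul(Rational(103, 7), Rational(-13, 15)), -57), -130) = Add(Add(Rational(-1339, 105), -57), -130) = Add(Rational(-7324, 105), -130) = Rational(-20974, 105)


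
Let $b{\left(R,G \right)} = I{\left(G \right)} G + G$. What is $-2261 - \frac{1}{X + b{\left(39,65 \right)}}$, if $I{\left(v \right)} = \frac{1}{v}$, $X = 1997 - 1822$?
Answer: $- \frac{544902}{241} \approx -2261.0$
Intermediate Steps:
$X = 175$ ($X = 1997 - 1822 = 175$)
$b{\left(R,G \right)} = 1 + G$ ($b{\left(R,G \right)} = \frac{G}{G} + G = 1 + G$)
$-2261 - \frac{1}{X + b{\left(39,65 \right)}} = -2261 - \frac{1}{175 + \left(1 + 65\right)} = -2261 - \frac{1}{175 + 66} = -2261 - \frac{1}{241} = - \frac{544902}{241}$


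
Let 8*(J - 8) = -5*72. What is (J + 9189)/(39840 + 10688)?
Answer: 286/1579 ≈ 0.18113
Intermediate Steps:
J = -37 (J = 8 + (-5*72)/8 = 8 + (⅛)*(-360) = 8 - 45 = -37)
(J + 9189)/(39840 + 10688) = (-37 + 9189)/(39840 + 10688) = 9152/50528 = 9152*(1/50528) = 286/1579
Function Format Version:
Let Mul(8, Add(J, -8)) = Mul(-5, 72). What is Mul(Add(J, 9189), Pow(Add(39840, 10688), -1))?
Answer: Rational(286, 1579) ≈ 0.18113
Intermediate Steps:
J = -37 (J = Add(8, Mul(Rational(1, 8), Mul(-5, 72))) = Add(8, Mul(Rational(1, 8), -360)) = Add(8, -45) = -37)
Mul(Add(J, 9189), Pow(Add(39840, 10688), -1)) = Mul(Add(-37, 9189), Pow(Add(39840, 10688), -1)) = Mul(9152, Pow(50528, -1)) = Mul(9152, Rational(1, 50528)) = Rational(286, 1579)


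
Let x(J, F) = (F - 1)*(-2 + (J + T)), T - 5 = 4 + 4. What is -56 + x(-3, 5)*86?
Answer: 2696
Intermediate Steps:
T = 13 (T = 5 + (4 + 4) = 5 + 8 = 13)
x(J, F) = (-1 + F)*(11 + J) (x(J, F) = (F - 1)*(-2 + (J + 13)) = (-1 + F)*(-2 + (13 + J)) = (-1 + F)*(11 + J))
-56 + x(-3, 5)*86 = -56 + (-11 - 1*(-3) + 11*5 + 5*(-3))*86 = -56 + (-11 + 3 + 55 - 15)*86 = -56 + 32*86 = -56 + 2752 = 2696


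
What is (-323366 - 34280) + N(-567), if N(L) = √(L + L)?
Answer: -357646 + 9*I*√14 ≈ -3.5765e+5 + 33.675*I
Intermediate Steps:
N(L) = √2*√L (N(L) = √(2*L) = √2*√L)
(-323366 - 34280) + N(-567) = (-323366 - 34280) + √2*√(-567) = -357646 + √2*(9*I*√7) = -357646 + 9*I*√14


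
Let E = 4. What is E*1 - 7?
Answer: -3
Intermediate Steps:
E*1 - 7 = 4*1 - 7 = 4 - 7 = -3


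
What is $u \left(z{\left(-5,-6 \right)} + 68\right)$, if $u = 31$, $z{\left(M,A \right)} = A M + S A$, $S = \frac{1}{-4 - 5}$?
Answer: $\frac{9176}{3} \approx 3058.7$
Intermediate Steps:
$S = - \frac{1}{9}$ ($S = \frac{1}{-9} = - \frac{1}{9} \approx -0.11111$)
$z{\left(M,A \right)} = - \frac{A}{9} + A M$ ($z{\left(M,A \right)} = A M - \frac{A}{9} = - \frac{A}{9} + A M$)
$u \left(z{\left(-5,-6 \right)} + 68\right) = 31 \left(- 6 \left(- \frac{1}{9} - 5\right) + 68\right) = 31 \left(\left(-6\right) \left(- \frac{46}{9}\right) + 68\right) = 31 \left(\frac{92}{3} + 68\right) = 31 \cdot \frac{296}{3} = \frac{9176}{3}$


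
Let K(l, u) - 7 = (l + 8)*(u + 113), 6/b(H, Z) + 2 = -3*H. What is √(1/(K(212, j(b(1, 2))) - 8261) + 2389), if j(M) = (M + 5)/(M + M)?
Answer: 10*√56829665551/48773 ≈ 48.877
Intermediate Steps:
b(H, Z) = 6/(-2 - 3*H)
j(M) = (5 + M)/(2*M) (j(M) = (5 + M)/((2*M)) = (5 + M)*(1/(2*M)) = (5 + M)/(2*M))
K(l, u) = 7 + (8 + l)*(113 + u) (K(l, u) = 7 + (l + 8)*(u + 113) = 7 + (8 + l)*(113 + u))
√(1/(K(212, j(b(1, 2))) - 8261) + 2389) = √(1/((911 + 8*((5 - 6/(2 + 3*1))/(2*((-6/(2 + 3*1))))) + 113*212 + 212*((5 - 6/(2 + 3*1))/(2*((-6/(2 + 3*1)))))) - 8261) + 2389) = √(1/((911 + 8*((5 - 6/(2 + 3))/(2*((-6/(2 + 3))))) + 23956 + 212*((5 - 6/(2 + 3))/(2*((-6/(2 + 3)))))) - 8261) + 2389) = √(1/((911 + 8*((5 - 6/5)/(2*((-6/5)))) + 23956 + 212*((5 - 6/5)/(2*((-6/5))))) - 8261) + 2389) = √(1/((911 + 8*((5 - 6*⅕)/(2*((-6*⅕)))) + 23956 + 212*((5 - 6*⅕)/(2*((-6*⅕))))) - 8261) + 2389) = √(1/((911 + 8*((5 - 6/5)/(2*(-6/5))) + 23956 + 212*((5 - 6/5)/(2*(-6/5)))) - 8261) + 2389) = √(1/((911 + 8*((½)*(-⅚)*(19/5)) + 23956 + 212*((½)*(-⅚)*(19/5))) - 8261) + 2389) = √(1/((911 + 8*(-19/12) + 23956 + 212*(-19/12)) - 8261) + 2389) = √(1/((911 - 38/3 + 23956 - 1007/3) - 8261) + 2389) = √(1/(73556/3 - 8261) + 2389) = √(1/(48773/3) + 2389) = √(3/48773 + 2389) = √(116518700/48773) = 10*√56829665551/48773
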